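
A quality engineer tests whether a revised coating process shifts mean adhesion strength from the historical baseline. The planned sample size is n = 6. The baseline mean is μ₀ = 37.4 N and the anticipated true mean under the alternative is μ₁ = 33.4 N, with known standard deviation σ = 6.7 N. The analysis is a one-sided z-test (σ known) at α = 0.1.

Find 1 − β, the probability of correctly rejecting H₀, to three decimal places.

Standardized effect: d = |μ₁ − μ₀| / σ = |33.4 − 37.4| / 6.7 = 0.5970
Noncentrality parameter: δ = d·√n = 0.5970 × √6 = 1.4624
One-sided α = 0.1 → critical value z_{0.1} = 1.282.
Power = Φ(δ − 1.282) = Φ(0.181) = 0.5717.

Power ≈ 0.572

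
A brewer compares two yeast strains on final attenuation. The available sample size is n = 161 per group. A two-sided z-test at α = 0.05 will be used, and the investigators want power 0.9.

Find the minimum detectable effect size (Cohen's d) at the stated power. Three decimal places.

d ≈ 0.361

Required noncentrality: δ = z_{0.025} + z_{0.10} = 1.960 + 1.282 = 3.242.
(Lower-tail contribution to power is negligible for δ > 0.)
δ = d·√(n/2) ⇒ d = δ/√(n/2) = 3.242/√(161/2) = 0.3613.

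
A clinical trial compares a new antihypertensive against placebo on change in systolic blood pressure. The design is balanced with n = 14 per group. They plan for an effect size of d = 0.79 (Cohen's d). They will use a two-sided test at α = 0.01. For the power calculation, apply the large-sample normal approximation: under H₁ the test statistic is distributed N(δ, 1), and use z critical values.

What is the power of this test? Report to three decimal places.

Noncentrality parameter: δ = d·√(n/2) = 0.79 × √(14/2) = 2.0901
Two-sided α = 0.01 → critical value z_{0.005} = 2.576.
Power = Φ(δ − 2.576) + Φ(−δ − 2.576) = Φ(-0.486) + Φ(-4.666) = 0.3136 + 0.0000 = 0.3136.

Power ≈ 0.314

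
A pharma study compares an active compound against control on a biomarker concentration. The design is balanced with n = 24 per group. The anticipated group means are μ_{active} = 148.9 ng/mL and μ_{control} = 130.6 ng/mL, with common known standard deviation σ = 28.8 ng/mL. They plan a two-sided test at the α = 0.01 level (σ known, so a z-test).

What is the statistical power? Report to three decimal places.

Standardized effect: d = |μ_{active} − μ_{control}| / σ = |148.9 − 130.6| / 28.8 = 0.6354
Noncentrality parameter: δ = d·√(n/2) = 0.6354 × √(24/2) = 2.2011
Critical value for a two-sided test at α = 0.01: z_{α/2} = 2.576.
Power = Φ(δ − 2.576) + Φ(−δ − 2.576) = Φ(-0.375) + Φ(-4.777) = 0.3539 + 0.0000 = 0.3539.

Power ≈ 0.354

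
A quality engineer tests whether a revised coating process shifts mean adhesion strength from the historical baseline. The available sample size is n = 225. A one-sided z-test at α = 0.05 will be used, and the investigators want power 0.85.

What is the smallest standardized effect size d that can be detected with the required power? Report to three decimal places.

d ≈ 0.179

Need Φ(δ − 1.645) = 0.85, so δ = 1.645 + 1.036 = 2.681.
δ = d·√n ⇒ d = δ/√n = 2.681/√225 = 0.1788.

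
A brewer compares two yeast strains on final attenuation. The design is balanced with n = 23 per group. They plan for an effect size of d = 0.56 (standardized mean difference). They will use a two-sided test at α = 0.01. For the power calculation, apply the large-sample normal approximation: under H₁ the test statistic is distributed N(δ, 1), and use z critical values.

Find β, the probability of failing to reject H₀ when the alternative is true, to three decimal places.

Noncentrality parameter: δ = d·√(n/2) = 0.56 × √(23/2) = 1.8991
Critical value for a two-sided test at α = 0.01: z_{α/2} = 2.576.
Power = Φ(δ − 2.576) + Φ(−δ − 2.576) = Φ(-0.677) + Φ(-4.475) = 0.2493 + 0.0000 = 0.2493.
Type II error: β = 1 − power = 1 − 0.2493 = 0.7507.

β ≈ 0.751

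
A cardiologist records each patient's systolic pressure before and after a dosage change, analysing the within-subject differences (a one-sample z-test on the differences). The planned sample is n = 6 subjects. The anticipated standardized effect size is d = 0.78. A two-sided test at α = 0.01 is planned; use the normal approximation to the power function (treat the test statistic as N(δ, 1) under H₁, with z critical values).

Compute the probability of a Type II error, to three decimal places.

β ≈ 0.747

Noncentrality parameter: δ = d·√n = 0.78 × √6 = 1.9106
Critical value for a two-sided test at α = 0.01: z_{α/2} = 2.576.
Power = Φ(δ − 2.576) + Φ(−δ − 2.576) = Φ(-0.665) + Φ(-4.486) = 0.2530 + 0.0000 = 0.2530.
Type II error: β = 1 − power = 1 − 0.2530 = 0.7470.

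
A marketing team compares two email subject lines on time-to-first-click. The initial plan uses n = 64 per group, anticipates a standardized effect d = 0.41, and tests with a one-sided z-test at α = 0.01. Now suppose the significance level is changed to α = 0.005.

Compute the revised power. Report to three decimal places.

δ = d·√(n/2) = 0.41 × √(64/2) = 2.3193 (unchanged). New critical value: z_{0.005} = 2.576.
Revised power = Φ(δ − 2.576) = Φ(-0.257) = 0.3988.

Power ≈ 0.399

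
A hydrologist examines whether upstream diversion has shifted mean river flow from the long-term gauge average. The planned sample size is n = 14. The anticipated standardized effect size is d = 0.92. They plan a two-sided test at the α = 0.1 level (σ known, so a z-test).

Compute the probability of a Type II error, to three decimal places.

Noncentrality parameter: δ = d·√n = 0.92 × √14 = 3.4423
Two-sided α = 0.1 → critical value z_{0.05} = 1.645.
Power = Φ(δ − 1.645) + Φ(−δ − 1.645) = Φ(1.797) + Φ(-5.087) = 0.9639 + 0.0000 = 0.9639.
Type II error: β = 1 − power = 1 − 0.9639 = 0.0361.

β ≈ 0.036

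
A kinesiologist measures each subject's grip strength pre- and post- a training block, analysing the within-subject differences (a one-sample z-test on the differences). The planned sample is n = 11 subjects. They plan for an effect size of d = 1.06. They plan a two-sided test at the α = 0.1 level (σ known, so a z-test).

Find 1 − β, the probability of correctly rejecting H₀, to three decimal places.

Noncentrality parameter: δ = d·√n = 1.06 × √11 = 3.5156
Critical value for a two-sided test at α = 0.1: z_{α/2} = 1.645.
Power = Φ(δ − 1.645) + Φ(−δ − 1.645) = Φ(1.871) + Φ(-5.160) = 0.9693 + 0.0000 = 0.9693.

Power ≈ 0.969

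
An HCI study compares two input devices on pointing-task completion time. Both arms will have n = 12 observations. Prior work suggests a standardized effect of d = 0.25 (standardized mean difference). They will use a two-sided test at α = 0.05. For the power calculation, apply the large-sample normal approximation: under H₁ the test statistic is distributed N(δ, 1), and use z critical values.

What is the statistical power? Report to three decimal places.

Power ≈ 0.094

Noncentrality parameter: δ = d·√(n/2) = 0.25 × √(12/2) = 0.6124
Two-sided α = 0.05 → critical value z_{0.025} = 1.960.
Power = Φ(δ − 1.960) + Φ(−δ − 1.960) = Φ(-1.348) + Φ(-2.572) = 0.0889 + 0.0051 = 0.0939.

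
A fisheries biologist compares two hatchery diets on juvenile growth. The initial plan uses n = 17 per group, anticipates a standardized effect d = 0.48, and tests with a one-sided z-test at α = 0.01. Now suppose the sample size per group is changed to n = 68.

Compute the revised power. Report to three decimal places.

With n = 68 per group: δ = d·√(n/2) = 0.48 × √(68/2) = 2.7989. Critical value z_{0.01} = 2.326.
Revised power = P(Z > 2.326 − δ) = Φ(0.473) = 0.6817.

Power ≈ 0.682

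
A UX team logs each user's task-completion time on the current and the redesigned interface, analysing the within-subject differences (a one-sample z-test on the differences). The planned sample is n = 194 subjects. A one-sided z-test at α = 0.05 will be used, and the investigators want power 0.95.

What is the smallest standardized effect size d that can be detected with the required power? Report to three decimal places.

Need Φ(δ − 1.645) = 0.95, so δ = 1.645 + 1.645 = 3.290.
δ = d·√n ⇒ d = δ/√n = 3.290/√194 = 0.2362.

d ≈ 0.236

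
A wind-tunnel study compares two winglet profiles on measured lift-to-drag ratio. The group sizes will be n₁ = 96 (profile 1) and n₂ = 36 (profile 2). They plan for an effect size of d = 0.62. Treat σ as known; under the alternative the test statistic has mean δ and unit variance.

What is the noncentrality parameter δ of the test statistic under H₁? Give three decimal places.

δ = d / √(1/n₁ + 1/n₂) = 0.62 / √(1/96 + 1/36) = 3.1724

δ ≈ 3.172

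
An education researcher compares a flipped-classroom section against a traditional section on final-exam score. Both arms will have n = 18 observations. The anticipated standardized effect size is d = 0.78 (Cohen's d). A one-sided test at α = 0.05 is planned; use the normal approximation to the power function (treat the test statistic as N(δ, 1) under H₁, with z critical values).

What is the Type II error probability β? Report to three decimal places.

β ≈ 0.243

Noncentrality parameter: δ = d·√(n/2) = 0.78 × √(18/2) = 2.3400
Critical value for a one-sided test at α = 0.05: z_α = 1.645.
Power = P(Z > 1.645 − δ) = Φ(0.695) = 0.7565.
Type II error: β = 1 − power = 1 − 0.7565 = 0.2435.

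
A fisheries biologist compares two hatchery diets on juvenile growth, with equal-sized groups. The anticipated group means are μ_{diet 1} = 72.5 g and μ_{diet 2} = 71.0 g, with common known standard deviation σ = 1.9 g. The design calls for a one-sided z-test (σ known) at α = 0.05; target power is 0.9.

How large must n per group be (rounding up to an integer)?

Standardized effect: d = |μ_{diet 1} − μ_{diet 2}| / σ = |72.5 − 71.0| / 1.9 = 0.7895
Set Φ(δ − 1.645) = 0.9; then δ − 1.645 = Φ⁻¹(0.9) = 1.282, giving δ = 2.926.
δ = d·√(n/2) ⇒ n = 2(δ/d)² = 2 × (2.926 / 0.7895)² = 27.48.
Rounding up, n = 28 per group.

n = 28 per group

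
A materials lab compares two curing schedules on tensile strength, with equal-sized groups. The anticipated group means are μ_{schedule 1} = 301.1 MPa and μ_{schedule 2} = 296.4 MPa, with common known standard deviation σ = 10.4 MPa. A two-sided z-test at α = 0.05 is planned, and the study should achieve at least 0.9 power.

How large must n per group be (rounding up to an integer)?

n = 103 per group

Standardized effect: d = |μ_{schedule 1} − μ_{schedule 2}| / σ = |301.1 − 296.4| / 10.4 = 0.4519
Set Φ(δ − 1.960) = 0.9; then δ − 1.960 = Φ⁻¹(0.9) = 1.282, giving δ = 3.242.
(The Φ(−δ − z_{α/2}) term is vanishingly small for δ > 0 and is dropped in the standard sample-size formula.)
δ = d·√(n/2) ⇒ n = 2(δ/d)² = 2 × (3.242 / 0.4519)² = 102.90.
Round up to the next whole unit.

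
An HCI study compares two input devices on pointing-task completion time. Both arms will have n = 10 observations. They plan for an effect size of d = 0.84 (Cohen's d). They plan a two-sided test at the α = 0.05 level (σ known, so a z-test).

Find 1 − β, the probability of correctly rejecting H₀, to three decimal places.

Noncentrality parameter: δ = d·√(n/2) = 0.84 × √(10/2) = 1.8783
Critical value for a two-sided test at α = 0.05: z_{α/2} = 1.960.
Power = Φ(δ − 1.960) + Φ(−δ − 1.960) = Φ(-0.082) + Φ(-3.838) = 0.4675 + 0.0001 = 0.4675.

Power ≈ 0.468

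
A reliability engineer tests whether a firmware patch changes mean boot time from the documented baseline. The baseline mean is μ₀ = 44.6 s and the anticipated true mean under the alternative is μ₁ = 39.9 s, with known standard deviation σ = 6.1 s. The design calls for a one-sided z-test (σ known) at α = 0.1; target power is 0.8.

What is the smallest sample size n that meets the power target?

Standardized effect: d = |μ₁ − μ₀| / σ = |39.9 − 44.6| / 6.1 = 0.7705
Set Φ(δ − 1.282) = 0.8; then δ − 1.282 = Φ⁻¹(0.8) = 0.842, giving δ = 2.123.
δ = d·√n ⇒ n = (δ/d)² = (2.123 / 0.7705)² = 7.59.
Round up to the next whole unit.

n = 8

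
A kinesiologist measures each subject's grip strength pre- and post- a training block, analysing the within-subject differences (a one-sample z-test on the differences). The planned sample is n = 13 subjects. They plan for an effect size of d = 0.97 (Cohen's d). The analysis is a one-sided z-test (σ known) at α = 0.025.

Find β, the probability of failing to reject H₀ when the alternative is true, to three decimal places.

Noncentrality parameter: δ = d·√n = 0.97 × √13 = 3.4974
Critical value for a one-sided test at α = 0.025: z_α = 1.960.
Power = Φ(δ − 1.960) = Φ(1.537) = 0.9379.
Type II error: β = 1 − power = 1 − 0.9379 = 0.0621.

β ≈ 0.062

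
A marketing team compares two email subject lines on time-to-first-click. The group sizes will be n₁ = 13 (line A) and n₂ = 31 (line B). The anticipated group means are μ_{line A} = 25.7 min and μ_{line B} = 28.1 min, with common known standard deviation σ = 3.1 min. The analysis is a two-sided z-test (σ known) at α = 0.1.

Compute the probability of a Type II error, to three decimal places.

Standardized effect: d = |μ_{line A} − μ_{line B}| / σ = |25.7 − 28.1| / 3.1 = 0.7742
Noncentrality parameter: δ = d / √(1/n₁ + 1/n₂) = 0.7742 / √(1/13 + 1/31) = 2.3430
Critical value for a two-sided test at α = 0.1: z_{α/2} = 1.645.
Power = Φ(δ − 1.645) + Φ(−δ − 1.645) = Φ(0.698) + Φ(-3.988) = 0.7575 + 0.0000 = 0.7575.
Type II error: β = 1 − power = 1 − 0.7575 = 0.2425.

β ≈ 0.243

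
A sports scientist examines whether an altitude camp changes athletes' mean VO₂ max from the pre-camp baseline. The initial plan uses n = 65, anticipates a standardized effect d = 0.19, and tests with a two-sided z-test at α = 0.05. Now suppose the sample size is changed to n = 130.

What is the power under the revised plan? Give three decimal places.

Power ≈ 0.582

With n = 130: δ = d·√n = 0.19 × √130 = 2.1663. Critical value z_{0.025} = 1.960.
Revised power = Φ(δ − 1.960) + Φ(−δ − 1.960) = Φ(0.206) + Φ(-4.126) = 0.5817 + 0.0000 = 0.5818.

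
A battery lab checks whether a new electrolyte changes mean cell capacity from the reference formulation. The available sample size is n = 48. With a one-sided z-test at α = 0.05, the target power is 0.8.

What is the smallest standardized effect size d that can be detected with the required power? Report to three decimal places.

Need Φ(δ − 1.645) = 0.8, so δ = 1.645 + 0.842 = 2.486.
δ = d·√n ⇒ d = δ/√n = 2.486/√48 = 0.3589.

d ≈ 0.359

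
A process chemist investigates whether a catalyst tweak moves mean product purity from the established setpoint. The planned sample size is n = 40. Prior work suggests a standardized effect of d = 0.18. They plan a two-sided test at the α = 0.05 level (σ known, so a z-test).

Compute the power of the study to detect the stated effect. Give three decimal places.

Noncentrality parameter: δ = d·√n = 0.18 × √40 = 1.1384
Critical value for a two-sided test at α = 0.05: z_{α/2} = 1.960.
Power = Φ(δ − 1.960) + Φ(−δ − 1.960) = Φ(-0.822) + Φ(-3.098) = 0.2057 + 0.0010 = 0.2066.

Power ≈ 0.207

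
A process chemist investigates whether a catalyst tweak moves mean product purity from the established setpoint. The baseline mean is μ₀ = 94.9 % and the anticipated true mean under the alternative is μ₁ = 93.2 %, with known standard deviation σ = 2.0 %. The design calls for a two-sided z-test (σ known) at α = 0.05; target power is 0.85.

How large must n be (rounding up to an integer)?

n = 13

Standardized effect: d = |μ₁ − μ₀| / σ = |93.2 − 94.9| / 2.0 = 0.8500
For power 0.85 need Φ(δ − z_{0.025}) = 0.85, so δ = z_{0.025} + z_{0.15} = 1.960 + 1.036 = 2.996.
(The Φ(−δ − z_{α/2}) term is vanishingly small for δ > 0 and is dropped in the standard sample-size formula.)
δ = d·√n ⇒ n = (δ/d)² = (2.996 / 0.8500)² = 12.43.
Round up to the next whole unit.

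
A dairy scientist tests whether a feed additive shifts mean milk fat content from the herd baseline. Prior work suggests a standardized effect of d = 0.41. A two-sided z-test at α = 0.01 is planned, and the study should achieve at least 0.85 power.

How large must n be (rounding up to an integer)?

Set Φ(δ − 2.576) = 0.85; then δ − 2.576 = Φ⁻¹(0.85) = 1.036, giving δ = 3.612.
(The Φ(−δ − z_{α/2}) term is vanishingly small for δ > 0 and is dropped in the standard sample-size formula.)
δ = d·√n ⇒ n = (δ/d)² = (3.612 / 0.41)² = 77.62.
Rounding up, n = 78.

n = 78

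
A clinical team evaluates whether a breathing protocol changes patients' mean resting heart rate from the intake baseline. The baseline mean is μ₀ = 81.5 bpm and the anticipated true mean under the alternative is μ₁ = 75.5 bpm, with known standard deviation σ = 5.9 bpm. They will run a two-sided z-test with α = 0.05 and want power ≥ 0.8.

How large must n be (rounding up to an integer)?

Standardized effect: d = |μ₁ − μ₀| / σ = |75.5 − 81.5| / 5.9 = 1.0169
Set Φ(δ − 1.960) = 0.8; then δ − 1.960 = Φ⁻¹(0.8) = 0.842, giving δ = 2.802.
(The Φ(−δ − z_{α/2}) term is vanishingly small for δ > 0 and is dropped in the standard sample-size formula.)
δ = d·√n ⇒ n = (δ/d)² = (2.802 / 1.0169)² = 7.59.
Round up to the next whole unit.

n = 8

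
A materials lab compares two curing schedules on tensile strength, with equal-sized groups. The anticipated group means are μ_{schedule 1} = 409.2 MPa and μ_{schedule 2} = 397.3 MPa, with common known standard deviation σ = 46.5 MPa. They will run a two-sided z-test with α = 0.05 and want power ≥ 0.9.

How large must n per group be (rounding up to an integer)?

Standardized effect: d = |μ_{schedule 1} − μ_{schedule 2}| / σ = |409.2 − 397.3| / 46.5 = 0.2559
For power 0.9 need Φ(δ − z_{0.025}) = 0.9, so δ = z_{0.025} + z_{0.10} = 1.960 + 1.282 = 3.242.
(Ignoring the negligible lower-tail rejection probability gives the usual closed-form inversion.)
δ = d·√(n/2) ⇒ n = 2(δ/d)² = 2 × (3.242 / 0.2559)² = 320.88.
Rounding up, n = 321 per group.

n = 321 per group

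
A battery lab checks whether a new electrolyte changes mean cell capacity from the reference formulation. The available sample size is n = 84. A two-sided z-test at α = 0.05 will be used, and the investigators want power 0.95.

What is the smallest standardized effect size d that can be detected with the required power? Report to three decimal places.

Required noncentrality: δ = z_{0.025} + z_{0.05} = 1.960 + 1.645 = 3.605.
(Lower-tail contribution to power is negligible for δ > 0.)
δ = d·√n ⇒ d = δ/√n = 3.605/√84 = 0.3933.

d ≈ 0.393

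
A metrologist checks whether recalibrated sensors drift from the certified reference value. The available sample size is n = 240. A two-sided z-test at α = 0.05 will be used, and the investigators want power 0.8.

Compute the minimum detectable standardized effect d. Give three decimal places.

d ≈ 0.181

Required noncentrality: δ = z_{0.025} + z_{0.20} = 1.960 + 0.842 = 2.802.
(The second rejection-region term Φ(−δ − z_{α/2}) is negligible and dropped.)
δ = d·√n ⇒ d = δ/√n = 2.802/√240 = 0.1808.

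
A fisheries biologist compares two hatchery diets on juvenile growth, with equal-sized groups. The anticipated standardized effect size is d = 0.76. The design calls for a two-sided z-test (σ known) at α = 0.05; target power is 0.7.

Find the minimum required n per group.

n = 22 per group

Set Φ(δ − 1.960) = 0.7; then δ − 1.960 = Φ⁻¹(0.7) = 0.524, giving δ = 2.484.
(The Φ(−δ − z_{α/2}) term is vanishingly small for δ > 0 and is dropped in the standard sample-size formula.)
δ = d·√(n/2) ⇒ n = 2(δ/d)² = 2 × (2.484 / 0.76)² = 21.37.
Round up to the next whole unit.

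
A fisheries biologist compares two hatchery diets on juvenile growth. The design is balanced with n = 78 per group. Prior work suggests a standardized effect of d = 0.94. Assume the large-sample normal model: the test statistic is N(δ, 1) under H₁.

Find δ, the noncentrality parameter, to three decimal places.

δ = d·√(n/2) = 0.94 × √(78/2) = 5.8703

δ ≈ 5.870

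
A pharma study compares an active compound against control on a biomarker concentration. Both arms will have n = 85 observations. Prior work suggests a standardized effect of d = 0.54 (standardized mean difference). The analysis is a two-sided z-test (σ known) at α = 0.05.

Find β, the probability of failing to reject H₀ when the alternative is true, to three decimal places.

Noncentrality parameter: δ = d·√(n/2) = 0.54 × √(85/2) = 3.5204
Critical value for a two-sided test at α = 0.05: z_{α/2} = 1.960.
Power = Φ(δ − 1.960) + Φ(−δ − 1.960) = Φ(1.560) + Φ(-5.480) = 0.9407 + 0.0000 = 0.9407.
Type II error: β = 1 − power = 1 − 0.9407 = 0.0593.

β ≈ 0.059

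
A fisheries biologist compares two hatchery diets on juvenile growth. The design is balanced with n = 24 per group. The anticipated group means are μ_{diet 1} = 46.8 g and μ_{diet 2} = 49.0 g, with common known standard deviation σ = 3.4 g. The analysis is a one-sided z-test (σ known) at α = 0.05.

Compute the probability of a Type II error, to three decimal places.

Standardized effect: d = |μ_{diet 1} − μ_{diet 2}| / σ = |46.8 − 49.0| / 3.4 = 0.6471
Noncentrality parameter: δ = d·√(n/2) = 0.6471 × √(24/2) = 2.2415
One-sided α = 0.05 → critical value z_{0.05} = 1.645.
Power = Φ(δ − 1.645) = Φ(0.597) = 0.7246.
Type II error: β = 1 − power = 1 − 0.7246 = 0.2754.

β ≈ 0.275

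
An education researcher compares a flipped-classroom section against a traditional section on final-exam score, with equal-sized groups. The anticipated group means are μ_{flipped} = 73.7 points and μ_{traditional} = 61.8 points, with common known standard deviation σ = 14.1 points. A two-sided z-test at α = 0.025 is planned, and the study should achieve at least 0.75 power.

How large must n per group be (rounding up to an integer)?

n = 24 per group

Standardized effect: d = |μ_{flipped} − μ_{traditional}| / σ = |73.7 − 61.8| / 14.1 = 0.8440
For power 0.75 need Φ(δ − z_{0.0125}) = 0.75, so δ = z_{0.0125} + z_{0.25} = 2.241 + 0.674 = 2.916.
(For δ > 0 the lower-tail rejection region contributes negligibly to power, so the one-term inversion is standard.)
δ = d·√(n/2) ⇒ n = 2(δ/d)² = 2 × (2.916 / 0.8440)² = 23.87.
Rounding up, n = 24 per group.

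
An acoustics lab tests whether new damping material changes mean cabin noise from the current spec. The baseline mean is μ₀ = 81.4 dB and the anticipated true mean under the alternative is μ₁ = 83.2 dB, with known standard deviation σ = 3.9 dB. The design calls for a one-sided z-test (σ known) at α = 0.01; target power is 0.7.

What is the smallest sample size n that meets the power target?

Standardized effect: d = |μ₁ − μ₀| / σ = |83.2 − 81.4| / 3.9 = 0.4615
For power 0.7 need Φ(δ − z_{0.01}) = 0.7, so δ = z_{0.01} + z_{0.30} = 2.326 + 0.524 = 2.851.
δ = d·√n ⇒ n = (δ/d)² = (2.851 / 0.4615)² = 38.15.
Rounding up, n = 39.

n = 39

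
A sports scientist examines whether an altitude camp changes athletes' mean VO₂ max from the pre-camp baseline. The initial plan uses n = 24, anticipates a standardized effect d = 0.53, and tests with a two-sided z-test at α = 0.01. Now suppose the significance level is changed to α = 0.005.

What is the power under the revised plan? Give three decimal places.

δ = d·√n = 0.53 × √24 = 2.5965 (unchanged). New critical value: z_{0.0025} = 2.807.
Revised power = Φ(δ − 2.807) + Φ(−δ − 2.807) = Φ(-0.211) + Φ(-5.403) = 0.4166 + 0.0000 = 0.4166.

Power ≈ 0.417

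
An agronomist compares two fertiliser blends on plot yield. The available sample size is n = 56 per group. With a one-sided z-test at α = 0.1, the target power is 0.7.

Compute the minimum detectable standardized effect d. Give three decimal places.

Required noncentrality: δ = z_{0.1} + z_{0.30} = 1.282 + 0.524 = 1.806.
δ = d·√(n/2) ⇒ d = δ/√(n/2) = 1.806/√(56/2) = 0.3413.

d ≈ 0.341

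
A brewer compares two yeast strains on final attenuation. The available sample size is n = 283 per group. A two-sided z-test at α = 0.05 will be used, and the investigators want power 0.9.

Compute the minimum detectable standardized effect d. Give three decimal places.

Required noncentrality: δ = z_{0.025} + z_{0.10} = 1.960 + 1.282 = 3.242.
(The second rejection-region term Φ(−δ − z_{α/2}) is negligible and dropped.)
δ = d·√(n/2) ⇒ d = δ/√(n/2) = 3.242/√(283/2) = 0.2725.

d ≈ 0.273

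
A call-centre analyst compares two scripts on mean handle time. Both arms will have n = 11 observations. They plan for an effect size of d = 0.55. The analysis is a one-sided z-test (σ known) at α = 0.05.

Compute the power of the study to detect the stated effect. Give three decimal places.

Power ≈ 0.361

Noncentrality parameter: δ = d·√(n/2) = 0.55 × √(11/2) = 1.2899
Critical value for a one-sided test at α = 0.05: z_α = 1.645.
Power = P(Z > 1.645 − δ) = Φ(-0.355) = 0.3613.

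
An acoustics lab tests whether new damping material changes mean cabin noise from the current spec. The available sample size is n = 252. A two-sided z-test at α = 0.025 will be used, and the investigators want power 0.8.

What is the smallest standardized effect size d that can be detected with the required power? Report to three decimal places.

Required noncentrality: δ = z_{0.0125} + z_{0.20} = 2.241 + 0.842 = 3.083.
(The second rejection-region term Φ(−δ − z_{α/2}) is negligible and dropped.)
δ = d·√n ⇒ d = δ/√n = 3.083/√252 = 0.1942.

d ≈ 0.194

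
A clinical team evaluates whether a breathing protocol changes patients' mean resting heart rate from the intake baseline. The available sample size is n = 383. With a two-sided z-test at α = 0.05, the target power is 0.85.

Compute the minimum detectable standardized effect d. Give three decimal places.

Required noncentrality: δ = z_{0.025} + z_{0.15} = 1.960 + 1.036 = 2.996.
(The second rejection-region term Φ(−δ − z_{α/2}) is negligible and dropped.)
δ = d·√n ⇒ d = δ/√n = 2.996/√383 = 0.1531.

d ≈ 0.153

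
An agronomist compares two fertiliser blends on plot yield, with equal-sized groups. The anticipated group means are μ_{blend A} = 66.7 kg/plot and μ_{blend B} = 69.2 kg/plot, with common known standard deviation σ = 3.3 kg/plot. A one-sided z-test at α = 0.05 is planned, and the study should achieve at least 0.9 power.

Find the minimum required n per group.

n = 30 per group

Standardized effect: d = |μ_{blend A} − μ_{blend B}| / σ = |66.7 − 69.2| / 3.3 = 0.7576
For power 0.9 need Φ(δ − z_{0.05}) = 0.9, so δ = z_{0.05} + z_{0.10} = 1.645 + 1.282 = 2.926.
δ = d·√(n/2) ⇒ n = 2(δ/d)² = 2 × (2.926 / 0.7576)² = 29.84.
Rounding up, n = 30 per group.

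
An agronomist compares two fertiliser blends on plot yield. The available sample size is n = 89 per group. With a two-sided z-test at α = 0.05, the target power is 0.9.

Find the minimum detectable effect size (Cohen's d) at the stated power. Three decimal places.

d ≈ 0.486

Need Φ(δ − 1.960) = 0.9, so δ = 1.960 + 1.282 = 3.242.
(The second rejection-region term Φ(−δ − z_{α/2}) is negligible and dropped.)
δ = d·√(n/2) ⇒ d = δ/√(n/2) = 3.242/√(89/2) = 0.4859.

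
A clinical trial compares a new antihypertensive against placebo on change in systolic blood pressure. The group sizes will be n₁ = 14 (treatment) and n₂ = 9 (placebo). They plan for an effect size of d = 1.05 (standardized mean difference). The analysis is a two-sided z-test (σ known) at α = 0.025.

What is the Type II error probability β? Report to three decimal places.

Noncentrality parameter: δ = d / √(1/n₁ + 1/n₂) = 1.05 / √(1/14 + 1/9) = 2.4576
Two-sided α = 0.025 → critical value z_{0.0125} = 2.241.
Power = Φ(δ − 2.241) + Φ(−δ − 2.241) = Φ(0.216) + Φ(-4.699) = 0.5856 + 0.0000 = 0.5856.
Type II error: β = 1 − power = 1 − 0.5856 = 0.4144.

β ≈ 0.414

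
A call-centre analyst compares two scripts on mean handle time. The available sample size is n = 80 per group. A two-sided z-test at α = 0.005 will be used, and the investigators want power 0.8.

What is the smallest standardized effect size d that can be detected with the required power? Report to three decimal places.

d ≈ 0.577

Required noncentrality: δ = z_{0.0025} + z_{0.20} = 2.807 + 0.842 = 3.649.
(Lower-tail contribution to power is negligible for δ > 0.)
δ = d·√(n/2) ⇒ d = δ/√(n/2) = 3.649/√(80/2) = 0.5769.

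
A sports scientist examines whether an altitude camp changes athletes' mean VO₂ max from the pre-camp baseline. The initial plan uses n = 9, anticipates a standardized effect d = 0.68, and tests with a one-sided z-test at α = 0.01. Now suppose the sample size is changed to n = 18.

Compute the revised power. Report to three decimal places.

Power ≈ 0.712

With n = 18: δ = d·√n = 0.68 × √18 = 2.8850. Critical value z_{0.01} = 2.326.
Revised power = P(Z > 2.326 − δ) = Φ(0.559) = 0.7118.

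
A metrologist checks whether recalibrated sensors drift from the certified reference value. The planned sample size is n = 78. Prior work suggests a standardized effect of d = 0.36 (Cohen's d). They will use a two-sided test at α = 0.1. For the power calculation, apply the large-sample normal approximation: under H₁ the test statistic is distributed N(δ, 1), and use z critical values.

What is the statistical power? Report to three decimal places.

Noncentrality parameter: δ = d·√n = 0.36 × √78 = 3.1794
Critical value for a two-sided test at α = 0.1: z_{α/2} = 1.645.
Power = Φ(δ − 1.645) + Φ(−δ − 1.645) = Φ(1.535) + Φ(-4.824) = 0.9376 + 0.0000 = 0.9376.

Power ≈ 0.938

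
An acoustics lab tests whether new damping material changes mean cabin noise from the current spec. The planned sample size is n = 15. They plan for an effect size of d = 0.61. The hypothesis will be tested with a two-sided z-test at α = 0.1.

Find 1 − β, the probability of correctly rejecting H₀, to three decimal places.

Power ≈ 0.764

Noncentrality parameter: δ = d·√n = 0.61 × √15 = 2.3625
Two-sided α = 0.1 → critical value z_{0.05} = 1.645.
Power = Φ(δ − 1.645) + Φ(−δ − 1.645) = Φ(0.718) + Φ(-4.007) = 0.7635 + 0.0000 = 0.7635.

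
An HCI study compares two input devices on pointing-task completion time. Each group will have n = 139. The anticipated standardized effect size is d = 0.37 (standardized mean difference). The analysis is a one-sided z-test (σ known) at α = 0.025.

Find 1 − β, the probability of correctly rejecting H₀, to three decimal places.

Noncentrality parameter: δ = d·√(n/2) = 0.37 × √(139/2) = 3.0846
One-sided α = 0.025 → critical value z_{0.025} = 1.960.
Power = Φ(δ − 1.960) = Φ(1.125) = 0.8696.

Power ≈ 0.870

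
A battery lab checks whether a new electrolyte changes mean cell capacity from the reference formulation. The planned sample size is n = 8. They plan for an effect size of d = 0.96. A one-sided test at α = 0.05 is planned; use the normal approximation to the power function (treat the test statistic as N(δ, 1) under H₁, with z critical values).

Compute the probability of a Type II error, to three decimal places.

β ≈ 0.142

Noncentrality parameter: δ = d·√n = 0.96 × √8 = 2.7153
One-sided α = 0.05 → critical value z_{0.05} = 1.645.
Power = Φ(δ − 1.645) = Φ(1.070) = 0.8578.
Type II error: β = 1 − power = 1 − 0.8578 = 0.1422.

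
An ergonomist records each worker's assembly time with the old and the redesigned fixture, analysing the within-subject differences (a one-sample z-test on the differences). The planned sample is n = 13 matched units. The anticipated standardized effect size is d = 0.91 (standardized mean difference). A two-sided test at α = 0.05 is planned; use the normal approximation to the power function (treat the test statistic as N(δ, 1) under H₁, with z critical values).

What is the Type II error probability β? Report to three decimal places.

β ≈ 0.093

Noncentrality parameter: δ = d·√n = 0.91 × √13 = 3.2811
Two-sided α = 0.05 → critical value z_{0.025} = 1.960.
Power = Φ(δ − 1.960) + Φ(−δ − 1.960) = Φ(1.321) + Φ(-5.241) = 0.9068 + 0.0000 = 0.9068.
Type II error: β = 1 − power = 1 − 0.9068 = 0.0932.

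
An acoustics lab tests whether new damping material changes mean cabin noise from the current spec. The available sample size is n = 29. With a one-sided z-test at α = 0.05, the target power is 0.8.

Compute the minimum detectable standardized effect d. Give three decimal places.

Required noncentrality: δ = z_{0.05} + z_{0.20} = 1.645 + 0.842 = 2.486.
δ = d·√n ⇒ d = δ/√n = 2.486/√29 = 0.4617.

d ≈ 0.462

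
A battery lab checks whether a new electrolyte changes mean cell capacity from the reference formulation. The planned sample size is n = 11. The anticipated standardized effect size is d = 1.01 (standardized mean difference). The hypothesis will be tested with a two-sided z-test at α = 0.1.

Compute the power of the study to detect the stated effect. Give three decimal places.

Power ≈ 0.956

Noncentrality parameter: δ = d·√n = 1.01 × √11 = 3.3498
Two-sided α = 0.1 → critical value z_{0.05} = 1.645.
Power = Φ(δ − 1.645) + Φ(−δ − 1.645) = Φ(1.705) + Φ(-4.995) = 0.9559 + 0.0000 = 0.9559.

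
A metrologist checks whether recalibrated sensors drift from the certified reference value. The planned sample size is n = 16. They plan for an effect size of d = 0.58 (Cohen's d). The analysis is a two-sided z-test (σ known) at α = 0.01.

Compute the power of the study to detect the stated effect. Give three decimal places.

Noncentrality parameter: δ = d·√n = 0.58 × √16 = 2.3200
Critical value for a two-sided test at α = 0.01: z_{α/2} = 2.576.
Power = Φ(δ − 2.576) + Φ(−δ − 2.576) = Φ(-0.256) + Φ(-4.896) = 0.3990 + 0.0000 = 0.3990.

Power ≈ 0.399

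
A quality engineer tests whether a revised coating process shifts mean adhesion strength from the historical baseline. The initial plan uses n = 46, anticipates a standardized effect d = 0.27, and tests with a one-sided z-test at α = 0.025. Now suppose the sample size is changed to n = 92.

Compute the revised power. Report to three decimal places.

Power ≈ 0.736

With n = 92: δ = d·√n = 0.27 × √92 = 2.5897. Critical value z_{0.025} = 1.960.
Revised power = P(Z > 1.960 − δ) = Φ(0.630) = 0.7356.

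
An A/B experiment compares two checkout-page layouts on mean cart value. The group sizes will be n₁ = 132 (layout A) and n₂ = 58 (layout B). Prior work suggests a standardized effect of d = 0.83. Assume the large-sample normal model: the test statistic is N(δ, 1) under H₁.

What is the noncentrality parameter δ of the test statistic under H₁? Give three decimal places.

δ = d / √(1/n₁ + 1/n₂) = 0.83 / √(1/132 + 1/58) = 5.2687

δ ≈ 5.269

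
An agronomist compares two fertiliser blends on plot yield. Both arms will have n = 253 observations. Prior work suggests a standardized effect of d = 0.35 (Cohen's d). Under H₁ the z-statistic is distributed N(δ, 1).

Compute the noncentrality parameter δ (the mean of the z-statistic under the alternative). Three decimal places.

The noncentrality parameter scales effect size by the design's sample-size factor: δ = d·√(n/2) = 0.35 × √(253/2) = 3.9365

δ ≈ 3.937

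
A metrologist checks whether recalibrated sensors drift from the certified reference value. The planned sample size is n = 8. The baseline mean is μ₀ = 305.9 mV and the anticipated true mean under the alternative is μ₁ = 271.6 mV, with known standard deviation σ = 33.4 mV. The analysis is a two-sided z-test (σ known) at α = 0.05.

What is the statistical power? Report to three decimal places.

Power ≈ 0.828

Standardized effect: d = |μ₁ − μ₀| / σ = |271.6 − 305.9| / 33.4 = 1.0269
Noncentrality parameter: λ = d·√n = 1.0269 × √8 = 2.9046
Critical value for a two-sided test at α = 0.05: z_{α/2} = 1.960.
Power = Φ(λ − 1.960) + Φ(−λ − 1.960) = Φ(0.945) + Φ(-4.865) = 0.8276 + 0.0000 = 0.8276.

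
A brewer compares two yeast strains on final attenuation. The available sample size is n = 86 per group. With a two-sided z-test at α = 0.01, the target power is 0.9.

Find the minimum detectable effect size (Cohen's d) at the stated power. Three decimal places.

d ≈ 0.588

Required noncentrality: δ = z_{0.005} + z_{0.10} = 2.576 + 1.282 = 3.857.
(Lower-tail contribution to power is negligible for δ > 0.)
δ = d·√(n/2) ⇒ d = δ/√(n/2) = 3.857/√(86/2) = 0.5882.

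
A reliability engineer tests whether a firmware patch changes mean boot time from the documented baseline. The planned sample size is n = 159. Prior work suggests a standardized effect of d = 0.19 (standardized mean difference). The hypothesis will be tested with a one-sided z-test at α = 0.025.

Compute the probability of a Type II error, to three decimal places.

Noncentrality parameter: δ = d·√n = 0.19 × √159 = 2.3958
One-sided α = 0.025 → critical value z_{0.025} = 1.960.
Power = Φ(δ − 1.960) = Φ(0.436) = 0.6685.
Type II error: β = 1 − power = 1 − 0.6685 = 0.3315.

β ≈ 0.331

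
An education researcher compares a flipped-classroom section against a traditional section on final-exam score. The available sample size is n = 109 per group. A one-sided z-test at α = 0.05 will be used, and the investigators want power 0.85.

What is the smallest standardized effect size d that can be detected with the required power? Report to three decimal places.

Need Φ(δ − 1.645) = 0.85, so δ = 1.645 + 1.036 = 2.681.
δ = d·√(n/2) ⇒ d = δ/√(n/2) = 2.681/√(109/2) = 0.3632.

d ≈ 0.363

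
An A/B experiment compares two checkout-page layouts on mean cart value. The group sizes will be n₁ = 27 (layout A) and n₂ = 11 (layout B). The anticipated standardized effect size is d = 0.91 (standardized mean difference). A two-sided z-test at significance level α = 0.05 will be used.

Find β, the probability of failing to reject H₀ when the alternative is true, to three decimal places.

β ≈ 0.280

Noncentrality parameter: λ = d / √(1/n₁ + 1/n₂) = 0.91 / √(1/27 + 1/11) = 2.5441
Two-sided α = 0.05 → critical value z_{0.025} = 1.960.
Power = Φ(λ − 1.960) + Φ(−λ − 1.960) = Φ(0.584) + Φ(-4.504) = 0.7204 + 0.0000 = 0.7204.
Type II error: β = 1 − power = 1 − 0.7204 = 0.2796.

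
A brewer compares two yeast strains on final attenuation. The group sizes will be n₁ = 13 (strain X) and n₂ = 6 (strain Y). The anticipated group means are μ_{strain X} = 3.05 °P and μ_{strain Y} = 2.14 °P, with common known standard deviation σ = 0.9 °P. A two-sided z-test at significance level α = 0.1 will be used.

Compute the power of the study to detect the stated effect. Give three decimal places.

Standardized effect: d = |μ_{strain X} − μ_{strain Y}| / σ = |3.05 − 2.14| / 0.9 = 1.0111
Noncentrality parameter: δ = d / √(1/n₁ + 1/n₂) = 1.0111 / √(1/13 + 1/6) = 2.0487
Two-sided α = 0.1 → critical value z_{0.05} = 1.645.
Power = Φ(δ − 1.645) + Φ(−δ − 1.645) = Φ(0.404) + Φ(-3.694) = 0.6568 + 0.0001 = 0.6569.

Power ≈ 0.657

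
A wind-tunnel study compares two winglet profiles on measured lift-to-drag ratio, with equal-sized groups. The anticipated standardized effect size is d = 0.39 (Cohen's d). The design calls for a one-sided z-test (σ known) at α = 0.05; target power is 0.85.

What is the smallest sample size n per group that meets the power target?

n = 95 per group

For power 0.85 need Φ(δ − z_{0.05}) = 0.85, so δ = z_{0.05} + z_{0.15} = 1.645 + 1.036 = 2.681.
δ = d·√(n/2) ⇒ n = 2(δ/d)² = 2 × (2.681 / 0.39)² = 94.53.
Rounding up, n = 95 per group.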